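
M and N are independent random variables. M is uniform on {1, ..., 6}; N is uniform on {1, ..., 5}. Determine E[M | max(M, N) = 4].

Outcomes with max(M, N) = 4: (1,4), (2,4), (3,4), (4,1), (4,2), (4,3), (4,4), each with probability 1/30.
E[M | max(M, N) = 4] = (1 + 2 + 3 + 4 + 4 + 4 + 4) / 7 = 22/7.

22/7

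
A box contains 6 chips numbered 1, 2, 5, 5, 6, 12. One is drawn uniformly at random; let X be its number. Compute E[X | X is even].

20/3

P(X is even) = 1/2.
Σ over the event: 2·1/6 + 6·1/6 + 12·1/6 = 10/3.
E[X | X is even] = (10/3) / (1/2) = 20/3.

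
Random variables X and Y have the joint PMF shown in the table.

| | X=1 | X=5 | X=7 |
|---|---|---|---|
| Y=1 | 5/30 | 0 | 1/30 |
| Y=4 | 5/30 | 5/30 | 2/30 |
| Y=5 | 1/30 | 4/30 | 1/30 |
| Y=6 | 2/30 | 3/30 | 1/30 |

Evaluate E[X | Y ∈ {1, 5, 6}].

32/9

P(Y ∈ {1, 5, 6}) = 3/5.
Σ X·P over the event = 1·(5/30) + 1·(1/30) + 1·(2/30) + 5·(4/30) + 5·(3/30) + 7·(1/30) + 7·(1/30) + 7·(1/30) = 32/15.
E[X | Y ∈ {1, 5, 6}] = (32/15) / (3/5) = 32/9.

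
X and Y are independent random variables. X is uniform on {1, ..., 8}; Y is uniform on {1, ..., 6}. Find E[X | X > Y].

P(X > Y) = 9/16.
Summing X·P(x,y) over outcomes with X > Y gives 10/3.
E[X | X > Y] = (10/3) / (9/16) = 160/27.

160/27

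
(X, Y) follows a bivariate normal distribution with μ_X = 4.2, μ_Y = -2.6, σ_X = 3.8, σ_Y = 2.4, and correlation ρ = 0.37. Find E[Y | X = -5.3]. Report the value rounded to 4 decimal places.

-4.8200

The regression of Y on X has slope ρ·σ_Y/σ_X and passes through (μ_X, μ_Y).
E[Y | X=-5.3] = -2.6 + (0.37)·(2.4/3.8)·(-5.3 − (4.2)) = -2.6 + (0.23368)·(-9.5) = -4.8200.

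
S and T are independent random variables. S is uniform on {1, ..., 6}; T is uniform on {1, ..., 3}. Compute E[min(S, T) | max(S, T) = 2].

Outcomes with max(S, T) = 2: (1,2), (2,1), (2,2), each with probability 1/18.
E[min(S, T) | max(S, T) = 2] = (1 + 1 + 2) / 3 = 4/3.

4/3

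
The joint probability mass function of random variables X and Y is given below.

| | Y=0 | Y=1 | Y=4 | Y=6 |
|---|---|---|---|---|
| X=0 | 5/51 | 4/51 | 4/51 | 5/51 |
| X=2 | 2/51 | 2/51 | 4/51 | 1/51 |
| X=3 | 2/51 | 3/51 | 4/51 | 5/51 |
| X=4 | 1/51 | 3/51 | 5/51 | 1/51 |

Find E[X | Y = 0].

7/5

P(Y = 0) = 10/51.
Σ X·P over the event = 0·(5/51) + 2·(2/51) + 3·(2/51) + 4·(1/51) = 14/51.
E[X | Y = 0] = (14/51) / (10/51) = 7/5.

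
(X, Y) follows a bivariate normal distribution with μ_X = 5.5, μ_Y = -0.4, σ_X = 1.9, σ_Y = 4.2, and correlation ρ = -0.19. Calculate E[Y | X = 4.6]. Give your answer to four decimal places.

For a bivariate normal, E[Y | X=x] = μ_Y + ρ·(σ_Y/σ_X)·(x − μ_X).
E[Y | X=4.6] = -0.4 + (-0.19)·(4.2/1.9)·(4.6 − (5.5)) = -0.4 + (-0.42)·(-0.9) = -0.0220.

-0.0220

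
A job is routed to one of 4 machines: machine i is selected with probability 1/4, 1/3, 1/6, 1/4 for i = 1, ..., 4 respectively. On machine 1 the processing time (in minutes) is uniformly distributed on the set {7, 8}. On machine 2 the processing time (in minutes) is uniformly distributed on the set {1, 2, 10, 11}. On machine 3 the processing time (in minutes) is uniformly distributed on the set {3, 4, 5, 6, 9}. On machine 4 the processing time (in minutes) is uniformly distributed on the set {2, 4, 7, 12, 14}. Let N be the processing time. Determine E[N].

E[N | machine 1] = (7+8)/2 = 15/2.
E[N | machine 2] = (1+2+10+11)/4 = 6.
E[N | machine 3] = (3+4+5+6+9)/5 = 27/5.
E[N | machine 4] = (2+4+7+12+14)/5 = 39/5.
By the law of total expectation,
E[N] = (1/4)·(15/2) + (1/3)·(6) + (1/6)·(27/5) + (1/4)·(39/5) = 269/40.

269/40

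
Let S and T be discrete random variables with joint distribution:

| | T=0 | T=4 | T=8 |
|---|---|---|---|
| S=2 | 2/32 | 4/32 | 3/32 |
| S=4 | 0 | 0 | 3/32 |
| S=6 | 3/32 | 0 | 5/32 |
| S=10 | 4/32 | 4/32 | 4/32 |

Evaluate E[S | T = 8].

88/15

P(T = 8) = 15/32.
Σ S·P over the event = 2·(3/32) + 4·(3/32) + 6·(5/32) + 10·(4/32) = 11/4.
E[S | T = 8] = (11/4) / (15/32) = 88/15.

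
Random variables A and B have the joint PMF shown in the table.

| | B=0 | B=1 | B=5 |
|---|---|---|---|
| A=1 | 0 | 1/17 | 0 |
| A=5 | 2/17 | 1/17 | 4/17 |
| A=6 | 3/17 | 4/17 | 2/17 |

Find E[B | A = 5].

P(A = 5) = 7/17.
Summing B·P(A=x,B=y) over the conditioning event gives 21/17.
E[B | A = 5] = (21/17) / (7/17) = 3.

3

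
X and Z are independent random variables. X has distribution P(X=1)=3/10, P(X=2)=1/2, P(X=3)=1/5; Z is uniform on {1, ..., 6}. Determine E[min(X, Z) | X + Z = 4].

3/2

P(X + Z = 4) = 1/6.
Summing min(X,Z)·P(x,y) over outcomes with X + Z = 4 gives 1/4.
E[min(X, Z) | X + Z = 4] = (1/4) / (1/6) = 3/2.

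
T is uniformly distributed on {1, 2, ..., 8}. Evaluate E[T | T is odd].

Given T is odd, T is equally likely to be any of {1, 3, 5, 7}.
E[T | T is odd] = (1 + 3 + 5 + 7) / 4 = 4.

4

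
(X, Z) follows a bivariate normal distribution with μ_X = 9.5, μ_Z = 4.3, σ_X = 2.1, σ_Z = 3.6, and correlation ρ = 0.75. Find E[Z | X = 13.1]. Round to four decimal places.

For a bivariate normal, E[Z | X=x] = μ_Z + ρ·(σ_Z/σ_X)·(x − μ_X).
E[Z | X=13.1] = 4.3 + (0.75)·(3.6/2.1)·(13.1 − (9.5)) = 4.3 + (1.28571)·(3.6) = 8.9286.

8.9286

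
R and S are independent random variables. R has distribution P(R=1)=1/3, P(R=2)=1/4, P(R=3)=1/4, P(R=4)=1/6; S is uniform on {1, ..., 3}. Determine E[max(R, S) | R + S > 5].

25/7

P(R + S > 5) = 7/36.
Summing max(R,S)·P(x,y) over outcomes with R + S > 5 gives 25/36.
E[max(R, S) | R + S > 5] = (25/36) / (7/36) = 25/7.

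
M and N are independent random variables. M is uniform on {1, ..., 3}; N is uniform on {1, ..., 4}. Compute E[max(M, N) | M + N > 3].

29/9

P(M + N > 3) = 3/4.
Summing max(M,N)·P(x,y) over outcomes with M + N > 3 gives 29/12.
E[max(M, N) | M + N > 3] = (29/12) / (3/4) = 29/9.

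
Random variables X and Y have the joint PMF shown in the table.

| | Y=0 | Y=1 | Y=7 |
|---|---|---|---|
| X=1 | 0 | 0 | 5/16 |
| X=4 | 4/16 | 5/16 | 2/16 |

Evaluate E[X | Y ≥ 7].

13/7

P(Y ≥ 7) = 7/16.
Σ X·P over the event = 1·(5/16) + 4·(2/16) = 13/16.
E[X | Y ≥ 7] = (13/16) / (7/16) = 13/7.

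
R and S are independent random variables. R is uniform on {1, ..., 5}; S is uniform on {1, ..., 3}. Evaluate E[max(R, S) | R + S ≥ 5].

P(R + S ≥ 5) = 3/5.
Summing max(R,S)·P(x,y) over outcomes with R + S ≥ 5 gives 12/5.
E[max(R, S) | R + S ≥ 5] = (12/5) / (3/5) = 4.

4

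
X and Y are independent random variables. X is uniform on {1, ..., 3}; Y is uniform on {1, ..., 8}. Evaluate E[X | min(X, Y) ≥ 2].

5/2

P(min(X, Y) ≥ 2) = 7/12.
Summing X·P(x,y) over outcomes with min(X, Y) ≥ 2 gives 35/24.
E[X | min(X, Y) ≥ 2] = (35/24) / (7/12) = 5/2.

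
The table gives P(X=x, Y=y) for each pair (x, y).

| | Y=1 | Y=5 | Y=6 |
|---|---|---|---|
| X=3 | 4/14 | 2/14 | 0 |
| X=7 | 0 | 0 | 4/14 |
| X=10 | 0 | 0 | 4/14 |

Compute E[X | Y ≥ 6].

17/2

P(Y ≥ 6) = 4/7.
Σ X·P over the event = 7·(4/14) + 10·(4/14) = 34/7.
E[X | Y ≥ 6] = (34/7) / (4/7) = 17/2.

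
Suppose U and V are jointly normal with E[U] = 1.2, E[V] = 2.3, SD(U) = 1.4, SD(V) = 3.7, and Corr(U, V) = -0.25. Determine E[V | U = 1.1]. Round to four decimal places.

2.3661

E[V | U=x] = μ_V + ρ(σ_V/σ_U)(x − μ_U) for jointly normal variables.
E[V | U=1.1] = 2.3 + (-0.25)·(3.7/1.4)·(1.1 − (1.2)) = 2.3 + (-0.66071)·(-0.1) = 2.3661.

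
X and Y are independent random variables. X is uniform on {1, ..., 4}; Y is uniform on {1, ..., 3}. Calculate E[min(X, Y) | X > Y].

5/3

P(X > Y) = 1/2.
Summing min(X,Y)·P(x,y) over outcomes with X > Y gives 5/6.
E[min(X, Y) | X > Y] = (5/6) / (1/2) = 5/3.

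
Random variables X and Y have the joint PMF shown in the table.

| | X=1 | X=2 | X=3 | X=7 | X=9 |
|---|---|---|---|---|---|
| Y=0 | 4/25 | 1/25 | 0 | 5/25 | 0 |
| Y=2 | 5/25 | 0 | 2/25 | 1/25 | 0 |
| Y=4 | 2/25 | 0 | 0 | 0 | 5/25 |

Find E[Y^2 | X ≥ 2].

46/7

P(X ≥ 2) = 14/25.
Summing Y^2·P(X=x,Y=y) over the conditioning event gives 92/25.
E[Y^2 | X ≥ 2] = (92/25) / (14/25) = 46/7.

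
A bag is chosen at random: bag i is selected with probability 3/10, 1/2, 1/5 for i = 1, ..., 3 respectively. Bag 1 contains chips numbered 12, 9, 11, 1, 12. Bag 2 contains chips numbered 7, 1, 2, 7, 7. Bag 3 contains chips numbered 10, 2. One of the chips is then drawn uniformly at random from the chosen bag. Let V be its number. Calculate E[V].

E[V | bag 1] = (12+9+11+1+12)/5 = 9.
E[V | bag 2] = (7+1+2+7+7)/5 = 24/5.
E[V | bag 3] = (10+2)/2 = 6.
By the law of total expectation,
E[V] = (3/10)·(9) + (1/2)·(24/5) + (1/5)·(6) = 63/10.

63/10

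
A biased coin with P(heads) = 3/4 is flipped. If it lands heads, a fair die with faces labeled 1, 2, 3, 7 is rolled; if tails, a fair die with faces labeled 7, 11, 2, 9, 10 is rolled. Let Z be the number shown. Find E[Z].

351/80

E[Z | heads] = (1+2+3+7)/4 = 13/4.
E[Z | tails] = (7+11+2+9+10)/5 = 39/5.
By the law of total expectation,
E[Z] = (3/4)·(13/4) + (1/4)·(39/5) = 351/80.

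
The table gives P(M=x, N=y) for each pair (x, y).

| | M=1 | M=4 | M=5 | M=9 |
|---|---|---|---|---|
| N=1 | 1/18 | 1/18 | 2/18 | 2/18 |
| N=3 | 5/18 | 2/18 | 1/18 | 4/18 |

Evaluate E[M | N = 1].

11/2

P(N = 1) = 1/3.
Σ M·P over the event = 1·(1/18) + 4·(1/18) + 5·(2/18) + 9·(2/18) = 11/6.
E[M | N = 1] = (11/6) / (1/3) = 11/2.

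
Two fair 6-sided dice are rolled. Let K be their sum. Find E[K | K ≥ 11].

P(K ≥ 11) = 1/12.
Σ over the event: 11·1/18 + 12·1/36 = 17/18.
E[K | K ≥ 11] = (17/18) / (1/12) = 34/3.

34/3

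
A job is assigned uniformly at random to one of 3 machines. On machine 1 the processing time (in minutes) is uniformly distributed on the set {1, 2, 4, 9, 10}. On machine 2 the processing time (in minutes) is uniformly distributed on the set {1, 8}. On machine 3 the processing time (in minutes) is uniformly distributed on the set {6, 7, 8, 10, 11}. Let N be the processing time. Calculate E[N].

E[N | machine 1] = (1+2+4+9+10)/5 = 26/5.
E[N | machine 2] = (1+8)/2 = 9/2.
E[N | machine 3] = (6+7+8+10+11)/5 = 42/5.
By the law of total expectation,
E[N] = (1/3)·(26/5) + (1/3)·(9/2) + (1/3)·(42/5) = 181/30.

181/30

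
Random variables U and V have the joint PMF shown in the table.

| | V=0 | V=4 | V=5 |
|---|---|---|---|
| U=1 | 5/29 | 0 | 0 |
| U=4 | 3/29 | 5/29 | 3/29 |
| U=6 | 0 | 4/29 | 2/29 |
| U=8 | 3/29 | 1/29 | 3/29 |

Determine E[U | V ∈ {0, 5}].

P(V ∈ {0, 5}) = 19/29.
Summing U·P(U=x,V=y) over the conditioning event gives 89/29.
E[U | V ∈ {0, 5}] = (89/29) / (19/29) = 89/19.

89/19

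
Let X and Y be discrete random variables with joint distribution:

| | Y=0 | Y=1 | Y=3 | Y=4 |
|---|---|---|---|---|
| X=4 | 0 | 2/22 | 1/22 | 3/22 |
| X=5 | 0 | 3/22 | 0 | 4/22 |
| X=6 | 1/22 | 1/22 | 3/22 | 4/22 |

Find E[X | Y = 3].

P(Y = 3) = 2/11.
Σ X·P over the event = 4·(1/22) + 6·(3/22) = 1.
E[X | Y = 3] = (1) / (2/11) = 11/2.

11/2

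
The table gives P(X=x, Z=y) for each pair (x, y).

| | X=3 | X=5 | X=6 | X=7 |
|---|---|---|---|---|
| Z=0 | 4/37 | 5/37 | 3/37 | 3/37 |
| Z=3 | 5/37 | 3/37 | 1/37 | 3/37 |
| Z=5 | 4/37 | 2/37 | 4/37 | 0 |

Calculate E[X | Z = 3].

19/4

P(Z = 3) = 12/37.
Σ X·P over the event = 3·(5/37) + 5·(3/37) + 6·(1/37) + 7·(3/37) = 57/37.
E[X | Z = 3] = (57/37) / (12/37) = 19/4.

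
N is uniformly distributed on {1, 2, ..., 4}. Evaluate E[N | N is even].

3

Given N is even, N is equally likely to be any of {2, 4}.
E[N | N is even] = (2 + 4) / 2 = 3.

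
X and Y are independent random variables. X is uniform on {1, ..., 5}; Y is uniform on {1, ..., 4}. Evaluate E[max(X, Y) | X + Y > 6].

9/2

Outcomes with X + Y > 6: (3,4), (4,3), (4,4), (5,2), (5,3), (5,4), each with probability 1/20.
E[max(X, Y) | X + Y > 6] = (4 + 4 + 4 + 5 + 5 + 5) / 6 = 9/2.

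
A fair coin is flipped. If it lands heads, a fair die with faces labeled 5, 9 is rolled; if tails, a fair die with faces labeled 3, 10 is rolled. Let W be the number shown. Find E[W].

E[W | heads] = (5+9)/2 = 7.
E[W | tails] = (3+10)/2 = 13/2.
By the law of total expectation,
E[W] = (1/2)·(7) + (1/2)·(13/2) = 27/4.

27/4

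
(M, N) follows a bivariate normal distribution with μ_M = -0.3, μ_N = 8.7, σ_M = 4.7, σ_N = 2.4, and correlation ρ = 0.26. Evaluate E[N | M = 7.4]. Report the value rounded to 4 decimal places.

9.7223

The regression of N on M has slope ρ·σ_N/σ_M and passes through (μ_M, μ_N).
E[N | M=7.4] = 8.7 + (0.26)·(2.4/4.7)·(7.4 − (-0.3)) = 8.7 + (0.13277)·(7.7) = 9.7223.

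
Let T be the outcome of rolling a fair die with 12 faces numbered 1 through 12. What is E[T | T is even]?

7

Given T is even, T is equally likely to be any of {2, 4, 6, 8, 10, 12}.
E[T | T is even] = (2 + 4 + 6 + 8 + 10 + 12) / 6 = 7.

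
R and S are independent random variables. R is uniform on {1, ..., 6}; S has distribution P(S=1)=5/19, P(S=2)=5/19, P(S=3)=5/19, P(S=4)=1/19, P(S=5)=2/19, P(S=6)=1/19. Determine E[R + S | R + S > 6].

P(R + S > 6) = 25/57.
Summing (R+S)·P(x,y) over outcomes with R + S > 6 gives 137/38.
E[R + S | R + S > 6] = (137/38) / (25/57) = 411/50.

411/50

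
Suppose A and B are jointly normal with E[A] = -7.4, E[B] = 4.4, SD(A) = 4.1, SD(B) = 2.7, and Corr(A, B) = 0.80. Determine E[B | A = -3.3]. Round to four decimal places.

6.5600

For a bivariate normal, E[B | A=x] = μ_B + ρ·(σ_B/σ_A)·(x − μ_A).
E[B | A=-3.3] = 4.4 + (0.80)·(2.7/4.1)·(-3.3 − (-7.4)) = 4.4 + (0.52683)·(4.1) = 6.5600.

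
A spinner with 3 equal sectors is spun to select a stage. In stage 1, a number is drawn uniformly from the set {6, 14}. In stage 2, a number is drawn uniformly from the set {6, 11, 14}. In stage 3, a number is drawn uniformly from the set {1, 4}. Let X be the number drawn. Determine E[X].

137/18

E[X | stage 1] = (6+14)/2 = 10.
E[X | stage 2] = (6+11+14)/3 = 31/3.
E[X | stage 3] = (1+4)/2 = 5/2.
By the law of total expectation,
E[X] = (1/3)·(10) + (1/3)·(31/3) + (1/3)·(5/2) = 137/18.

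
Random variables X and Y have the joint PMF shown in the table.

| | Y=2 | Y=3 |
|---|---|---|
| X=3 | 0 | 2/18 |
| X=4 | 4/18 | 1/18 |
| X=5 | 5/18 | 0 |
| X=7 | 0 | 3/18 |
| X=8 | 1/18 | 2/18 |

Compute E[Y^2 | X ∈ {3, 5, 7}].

13/2

P(X ∈ {3, 5, 7}) = 5/9.
Σ Y^2·P over the event = 9·(2/18) + 4·(5/18) + 9·(3/18) = 65/18.
E[Y^2 | X ∈ {3, 5, 7}] = (65/18) / (5/9) = 13/2.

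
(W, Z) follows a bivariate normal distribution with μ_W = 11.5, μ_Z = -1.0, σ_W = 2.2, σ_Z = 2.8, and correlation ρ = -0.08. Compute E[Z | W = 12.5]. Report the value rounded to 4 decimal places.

E[Z | W=x] = μ_Z + ρ(σ_Z/σ_W)(x − μ_W) for jointly normal variables.
E[Z | W=12.5] = -1.0 + (-0.08)·(2.8/2.2)·(12.5 − (11.5)) = -1.0 + (-0.10182)·(1) = -1.1018.

-1.1018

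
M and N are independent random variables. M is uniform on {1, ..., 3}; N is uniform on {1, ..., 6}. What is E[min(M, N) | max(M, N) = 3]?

9/5

Outcomes with max(M, N) = 3: (1,3), (2,3), (3,1), (3,2), (3,3), each with probability 1/18.
E[min(M, N) | max(M, N) = 3] = (1 + 2 + 1 + 2 + 3) / 5 = 9/5.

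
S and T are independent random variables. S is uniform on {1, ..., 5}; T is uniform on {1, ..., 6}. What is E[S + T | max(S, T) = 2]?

Outcomes with max(S, T) = 2: (1,2), (2,1), (2,2), each with probability 1/30.
E[S + T | max(S, T) = 2] = (3 + 3 + 4) / 3 = 10/3.

10/3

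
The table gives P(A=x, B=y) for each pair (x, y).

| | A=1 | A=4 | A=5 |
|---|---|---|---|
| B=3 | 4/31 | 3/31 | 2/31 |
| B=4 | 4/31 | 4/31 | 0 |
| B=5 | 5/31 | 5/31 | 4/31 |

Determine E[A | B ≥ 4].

65/22

P(B ≥ 4) = 22/31.
Summing A·P(A=x,B=y) over the conditioning event gives 65/31.
E[A | B ≥ 4] = (65/31) / (22/31) = 65/22.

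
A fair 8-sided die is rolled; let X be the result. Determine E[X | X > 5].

Given X > 5, X is equally likely to be any of {6, 7, 8}.
E[X | X > 5] = (6 + 7 + 8) / 3 = 7.

7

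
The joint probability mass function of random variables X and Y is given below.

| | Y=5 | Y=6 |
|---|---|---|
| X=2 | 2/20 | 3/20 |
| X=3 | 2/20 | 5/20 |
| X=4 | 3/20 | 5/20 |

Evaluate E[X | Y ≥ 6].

P(Y ≥ 6) = 13/20.
Σ X·P over the event = 2·(3/20) + 3·(5/20) + 4·(5/20) = 41/20.
E[X | Y ≥ 6] = (41/20) / (13/20) = 41/13.

41/13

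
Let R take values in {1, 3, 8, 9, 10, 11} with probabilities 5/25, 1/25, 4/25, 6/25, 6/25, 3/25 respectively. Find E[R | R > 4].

P(R > 4) = 19/25.
Σ over the event: 8·4/25 + 9·6/25 + 10·6/25 + 11·3/25 = 179/25.
E[R | R > 4] = (179/25) / (19/25) = 179/19.

179/19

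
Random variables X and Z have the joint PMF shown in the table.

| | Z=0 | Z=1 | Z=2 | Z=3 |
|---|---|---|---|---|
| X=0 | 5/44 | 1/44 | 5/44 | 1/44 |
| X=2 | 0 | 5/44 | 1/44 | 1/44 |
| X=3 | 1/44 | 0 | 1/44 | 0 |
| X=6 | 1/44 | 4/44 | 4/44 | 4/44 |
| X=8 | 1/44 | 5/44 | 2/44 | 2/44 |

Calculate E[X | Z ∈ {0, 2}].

62/21

P(Z ∈ {0, 2}) = 21/44.
Summing X·P(X=x,Z=y) over the conditioning event gives 31/22.
E[X | Z ∈ {0, 2}] = (31/22) / (21/44) = 62/21.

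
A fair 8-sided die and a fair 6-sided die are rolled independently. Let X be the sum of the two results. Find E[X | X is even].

8

P(X is even) = 1/2.
Σ over the event: 2·1/48 + 4·1/16 + 6·5/48 + 8·1/8 + 10·5/48 + 12·1/16 + 14·1/48 = 4.
E[X | X is even] = (4) / (1/2) = 8.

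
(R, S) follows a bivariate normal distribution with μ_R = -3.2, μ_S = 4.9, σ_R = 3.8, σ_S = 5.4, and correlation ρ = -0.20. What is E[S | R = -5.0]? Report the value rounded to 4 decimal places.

The regression of S on R has slope ρ·σ_S/σ_R and passes through (μ_R, μ_S).
E[S | R=-5.0] = 4.9 + (-0.20)·(5.4/3.8)·(-5.0 − (-3.2)) = 4.9 + (-0.28421)·(-1.8) = 5.4116.

5.4116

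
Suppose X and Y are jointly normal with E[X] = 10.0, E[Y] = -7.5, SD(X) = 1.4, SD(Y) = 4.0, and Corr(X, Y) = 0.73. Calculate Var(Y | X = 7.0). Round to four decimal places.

The conditional variance in a bivariate normal is σ_Y²(1 − ρ²), independent of x.
Var(Y | X=7.0) = (4.0)²·(1 − (0.73)²) = 16·0.4671 = 7.4736.

7.4736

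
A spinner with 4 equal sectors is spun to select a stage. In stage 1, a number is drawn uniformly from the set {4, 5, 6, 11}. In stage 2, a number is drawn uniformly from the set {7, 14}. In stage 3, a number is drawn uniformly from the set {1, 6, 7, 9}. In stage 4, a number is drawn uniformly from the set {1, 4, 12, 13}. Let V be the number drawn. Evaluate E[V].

E[V | stage 1] = (4+5+6+11)/4 = 13/2.
E[V | stage 2] = (7+14)/2 = 21/2.
E[V | stage 3] = (1+6+7+9)/4 = 23/4.
E[V | stage 4] = (1+4+12+13)/4 = 15/2.
E[V] = (1/4)·(13/2) + (1/4)·(21/2) + (1/4)·(23/4) + (1/4)·(15/2) = 121/16.

121/16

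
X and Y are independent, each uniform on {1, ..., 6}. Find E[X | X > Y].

14/3

P(X > Y) = 5/12.
Summing X·P(x,y) over outcomes with X > Y gives 35/18.
E[X | X > Y] = (35/18) / (5/12) = 14/3.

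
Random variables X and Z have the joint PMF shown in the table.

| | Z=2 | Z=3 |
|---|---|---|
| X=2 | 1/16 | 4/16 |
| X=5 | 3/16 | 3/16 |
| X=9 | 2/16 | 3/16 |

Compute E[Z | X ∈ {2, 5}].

P(X ∈ {2, 5}) = 11/16.
Σ Z·P over the event = 2·(1/16) + 3·(4/16) + 2·(3/16) + 3·(3/16) = 29/16.
E[Z | X ∈ {2, 5}] = (29/16) / (11/16) = 29/11.

29/11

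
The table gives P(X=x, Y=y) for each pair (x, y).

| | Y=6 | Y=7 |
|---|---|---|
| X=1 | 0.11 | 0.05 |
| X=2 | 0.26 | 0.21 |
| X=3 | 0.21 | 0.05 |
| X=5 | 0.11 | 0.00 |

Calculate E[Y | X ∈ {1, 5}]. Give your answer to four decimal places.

6.1852

P(X ∈ {1, 5}) = 0.27.
Σ Y·P over the event = 6·(0.11) + 7·(0.05) + 6·(0.11) = 1.67.
E[Y | X ∈ {1, 5}] = (1.67) / (0.27) = 6.1852.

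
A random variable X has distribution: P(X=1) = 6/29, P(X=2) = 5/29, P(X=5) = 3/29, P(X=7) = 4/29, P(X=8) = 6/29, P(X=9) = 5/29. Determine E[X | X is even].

P(X is even) = 11/29.
Σ over the event: 2·5/29 + 8·6/29 = 2.
E[X | X is even] = (2) / (11/29) = 58/11.

58/11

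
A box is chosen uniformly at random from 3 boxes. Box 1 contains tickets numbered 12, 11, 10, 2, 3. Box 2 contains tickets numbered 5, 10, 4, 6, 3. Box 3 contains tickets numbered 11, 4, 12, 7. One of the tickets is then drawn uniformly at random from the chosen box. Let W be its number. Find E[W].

217/30

E[W | box 1] = (12+11+10+2+3)/5 = 38/5.
E[W | box 2] = (5+10+4+6+3)/5 = 28/5.
E[W | box 3] = (11+4+12+7)/4 = 17/2.
By the law of total expectation,
E[W] = (1/3)·(38/5) + (1/3)·(28/5) + (1/3)·(17/2) = 217/30.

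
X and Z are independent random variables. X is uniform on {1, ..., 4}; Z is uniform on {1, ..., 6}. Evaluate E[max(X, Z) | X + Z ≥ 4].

89/21

P(X + Z ≥ 4) = 7/8.
Summing max(X,Z)·P(x,y) over outcomes with X + Z ≥ 4 gives 89/24.
E[max(X, Z) | X + Z ≥ 4] = (89/24) / (7/8) = 89/21.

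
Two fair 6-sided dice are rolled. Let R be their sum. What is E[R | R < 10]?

94/15

P(R < 10) = 5/6.
Σ over the event: 2·1/36 + 3·1/18 + 4·1/12 + 5·1/9 + 6·5/36 + 7·1/6 + 8·5/36 + 9·1/9 = 47/9.
E[R | R < 10] = (47/9) / (5/6) = 94/15.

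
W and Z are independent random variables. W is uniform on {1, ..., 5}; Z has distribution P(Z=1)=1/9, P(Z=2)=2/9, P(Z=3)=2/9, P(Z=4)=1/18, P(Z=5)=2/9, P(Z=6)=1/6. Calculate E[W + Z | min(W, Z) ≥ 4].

P(min(W, Z) ≥ 4) = 8/45.
Summing (W+Z)·P(x,y) over outcomes with min(W, Z) ≥ 4 gives 26/15.
E[W + Z | min(W, Z) ≥ 4] = (26/15) / (8/45) = 39/4.

39/4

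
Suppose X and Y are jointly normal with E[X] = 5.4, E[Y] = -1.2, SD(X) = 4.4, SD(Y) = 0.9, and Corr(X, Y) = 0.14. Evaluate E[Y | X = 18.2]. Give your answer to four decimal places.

-0.8335

For a bivariate normal, E[Y | X=x] = μ_Y + ρ·(σ_Y/σ_X)·(x − μ_X).
E[Y | X=18.2] = -1.2 + (0.14)·(0.9/4.4)·(18.2 − (5.4)) = -1.2 + (0.028636)·(12.8) = -0.8335.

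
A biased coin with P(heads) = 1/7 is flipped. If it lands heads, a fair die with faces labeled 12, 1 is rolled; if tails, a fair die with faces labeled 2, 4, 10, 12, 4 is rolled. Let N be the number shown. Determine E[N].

E[N | heads] = (12+1)/2 = 13/2.
E[N | tails] = (2+4+10+12+4)/5 = 32/5.
E[N] = (1/7)·(13/2) + (6/7)·(32/5) = 449/70.

449/70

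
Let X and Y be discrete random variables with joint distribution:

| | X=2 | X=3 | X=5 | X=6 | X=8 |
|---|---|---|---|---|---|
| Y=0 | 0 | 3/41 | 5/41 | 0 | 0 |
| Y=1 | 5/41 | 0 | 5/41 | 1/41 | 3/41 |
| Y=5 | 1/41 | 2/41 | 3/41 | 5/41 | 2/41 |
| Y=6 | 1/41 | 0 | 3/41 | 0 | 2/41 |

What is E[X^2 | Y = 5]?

405/13

P(Y = 5) = 13/41.
Σ X^2·P over the event = 4·(1/41) + 9·(2/41) + 25·(3/41) + 36·(5/41) + 64·(2/41) = 405/41.
E[X^2 | Y = 5] = (405/41) / (13/41) = 405/13.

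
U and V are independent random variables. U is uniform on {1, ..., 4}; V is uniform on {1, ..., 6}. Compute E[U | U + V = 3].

Outcomes with U + V = 3: (1,2), (2,1), each with probability 1/24.
E[U | U + V = 3] = (1 + 2) / 2 = 3/2.

3/2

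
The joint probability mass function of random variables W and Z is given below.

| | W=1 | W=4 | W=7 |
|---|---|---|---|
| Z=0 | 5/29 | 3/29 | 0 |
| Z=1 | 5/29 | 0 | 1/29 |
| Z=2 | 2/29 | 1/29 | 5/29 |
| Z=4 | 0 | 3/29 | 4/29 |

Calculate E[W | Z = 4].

40/7

P(Z = 4) = 7/29.
Σ W·P over the event = 4·(3/29) + 7·(4/29) = 40/29.
E[W | Z = 4] = (40/29) / (7/29) = 40/7.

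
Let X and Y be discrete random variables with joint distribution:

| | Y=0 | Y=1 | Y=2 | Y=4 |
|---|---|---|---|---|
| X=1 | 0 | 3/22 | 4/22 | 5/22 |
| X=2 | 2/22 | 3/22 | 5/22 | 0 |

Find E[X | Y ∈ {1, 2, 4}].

7/5

P(Y ∈ {1, 2, 4}) = 10/11.
Σ X·P over the event = 1·(3/22) + 1·(4/22) + 1·(5/22) + 2·(3/22) + 2·(5/22) = 14/11.
E[X | Y ∈ {1, 2, 4}] = (14/11) / (10/11) = 7/5.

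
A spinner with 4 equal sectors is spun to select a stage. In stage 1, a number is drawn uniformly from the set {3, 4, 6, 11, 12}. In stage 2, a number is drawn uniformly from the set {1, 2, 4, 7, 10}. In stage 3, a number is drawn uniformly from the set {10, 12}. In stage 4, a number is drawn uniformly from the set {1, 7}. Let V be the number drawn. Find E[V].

27/4

E[V | stage 1] = (3+4+6+11+12)/5 = 36/5.
E[V | stage 2] = (1+2+4+7+10)/5 = 24/5.
E[V | stage 3] = (10+12)/2 = 11.
E[V | stage 4] = (1+7)/2 = 4.
E[V] = (1/4)·(36/5) + (1/4)·(24/5) + (1/4)·(11) + (1/4)·(4) = 27/4.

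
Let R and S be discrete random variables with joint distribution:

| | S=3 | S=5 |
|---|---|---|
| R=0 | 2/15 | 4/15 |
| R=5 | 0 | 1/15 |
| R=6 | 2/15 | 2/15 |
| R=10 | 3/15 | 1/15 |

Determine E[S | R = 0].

13/3

P(R = 0) = 2/5.
Σ S·P over the event = 3·(2/15) + 5·(4/15) = 26/15.
E[S | R = 0] = (26/15) / (2/5) = 13/3.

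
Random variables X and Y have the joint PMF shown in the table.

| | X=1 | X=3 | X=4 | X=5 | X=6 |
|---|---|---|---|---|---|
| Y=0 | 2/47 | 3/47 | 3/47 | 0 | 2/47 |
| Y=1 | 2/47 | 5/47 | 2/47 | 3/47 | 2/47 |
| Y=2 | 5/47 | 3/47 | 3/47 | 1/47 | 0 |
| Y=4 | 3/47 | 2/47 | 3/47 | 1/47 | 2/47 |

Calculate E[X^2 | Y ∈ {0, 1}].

125/8

P(Y ∈ {0, 1}) = 24/47.
Summing X^2·P(X=x,Y=y) over the conditioning event gives 375/47.
E[X^2 | Y ∈ {0, 1}] = (375/47) / (24/47) = 125/8.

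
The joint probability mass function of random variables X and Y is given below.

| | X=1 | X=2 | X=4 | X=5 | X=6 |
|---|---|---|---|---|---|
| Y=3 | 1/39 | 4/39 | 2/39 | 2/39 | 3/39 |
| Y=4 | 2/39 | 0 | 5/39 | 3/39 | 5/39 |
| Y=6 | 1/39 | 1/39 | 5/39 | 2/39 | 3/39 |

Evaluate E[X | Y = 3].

P(Y = 3) = 4/13.
Summing X·P(X=x,Y=y) over the conditioning event gives 15/13.
E[X | Y = 3] = (15/13) / (4/13) = 15/4.

15/4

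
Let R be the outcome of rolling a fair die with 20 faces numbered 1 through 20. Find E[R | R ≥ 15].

Given R ≥ 15, R is equally likely to be any of {15, 16, 17, 18, 19, 20}.
E[R | R ≥ 15] = (15 + 16 + 17 + 18 + 19 + 20) / 6 = 35/2.

35/2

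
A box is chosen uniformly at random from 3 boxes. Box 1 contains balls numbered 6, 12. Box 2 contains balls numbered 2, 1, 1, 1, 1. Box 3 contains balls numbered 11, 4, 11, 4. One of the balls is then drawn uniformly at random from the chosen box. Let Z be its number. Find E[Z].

E[Z | box 1] = (6+12)/2 = 9.
E[Z | box 2] = (2+1+1+1+1)/5 = 6/5.
E[Z | box 3] = (11+4+11+4)/4 = 15/2.
By the law of total expectation,
E[Z] = (1/3)·(9) + (1/3)·(6/5) + (1/3)·(15/2) = 59/10.

59/10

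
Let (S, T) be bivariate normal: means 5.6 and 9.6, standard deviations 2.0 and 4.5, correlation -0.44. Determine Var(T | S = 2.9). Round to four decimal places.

For a bivariate normal, Var(T | S=x) = σ_T²(1 − ρ²).
Var(T | S=2.9) = (4.5)²·(1 − (-0.44)²) = 20.25·0.8064 = 16.3296.

16.3296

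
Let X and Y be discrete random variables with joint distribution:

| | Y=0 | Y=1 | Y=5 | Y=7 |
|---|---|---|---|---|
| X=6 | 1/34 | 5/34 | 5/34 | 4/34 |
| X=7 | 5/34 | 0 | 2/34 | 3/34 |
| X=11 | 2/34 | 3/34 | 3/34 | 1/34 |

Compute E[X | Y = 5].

P(Y = 5) = 5/17.
Σ X·P over the event = 6·(5/34) + 7·(2/34) + 11·(3/34) = 77/34.
E[X | Y = 5] = (77/34) / (5/17) = 77/10.

77/10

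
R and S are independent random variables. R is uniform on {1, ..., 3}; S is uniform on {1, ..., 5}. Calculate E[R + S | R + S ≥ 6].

P(R + S ≥ 6) = 2/5.
Summing (R+S)·P(x,y) over outcomes with R + S ≥ 6 gives 8/3.
E[R + S | R + S ≥ 6] = (8/3) / (2/5) = 20/3.

20/3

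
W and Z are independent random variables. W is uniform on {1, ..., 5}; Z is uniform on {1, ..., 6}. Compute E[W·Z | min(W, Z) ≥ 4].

P(min(W, Z) ≥ 4) = 1/5.
Summing WZ·P(x,y) over outcomes with min(W, Z) ≥ 4 gives 9/2.
E[W·Z | min(W, Z) ≥ 4] = (9/2) / (1/5) = 45/2.

45/2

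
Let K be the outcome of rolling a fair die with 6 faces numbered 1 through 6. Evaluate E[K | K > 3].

5

Given K > 3, K is equally likely to be any of {4, 5, 6}.
E[K | K > 3] = (4 + 5 + 6) / 3 = 5.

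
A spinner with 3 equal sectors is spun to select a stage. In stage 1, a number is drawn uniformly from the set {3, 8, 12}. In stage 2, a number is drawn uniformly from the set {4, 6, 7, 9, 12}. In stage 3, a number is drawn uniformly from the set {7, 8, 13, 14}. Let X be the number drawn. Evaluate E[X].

E[X | stage 1] = (3+8+12)/3 = 23/3.
E[X | stage 2] = (4+6+7+9+12)/5 = 38/5.
E[X | stage 3] = (7+8+13+14)/4 = 21/2.
E[X] = (1/3)·(23/3) + (1/3)·(38/5) + (1/3)·(21/2) = 773/90.

773/90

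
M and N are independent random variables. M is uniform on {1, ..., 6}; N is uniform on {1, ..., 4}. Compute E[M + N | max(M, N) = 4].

Outcomes with max(M, N) = 4: (1,4), (2,4), (3,4), (4,1), (4,2), (4,3), (4,4), each with probability 1/24.
E[M + N | max(M, N) = 4] = (5 + 6 + 7 + 5 + 6 + 7 + 8) / 7 = 44/7.

44/7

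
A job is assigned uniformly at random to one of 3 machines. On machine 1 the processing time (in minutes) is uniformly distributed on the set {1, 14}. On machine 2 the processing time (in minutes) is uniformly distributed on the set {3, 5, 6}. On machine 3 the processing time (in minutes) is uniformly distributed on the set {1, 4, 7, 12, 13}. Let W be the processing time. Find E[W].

E[W | machine 1] = (1+14)/2 = 15/2.
E[W | machine 2] = (3+5+6)/3 = 14/3.
E[W | machine 3] = (1+4+7+12+13)/5 = 37/5.
By the law of total expectation,
E[W] = (1/3)·(15/2) + (1/3)·(14/3) + (1/3)·(37/5) = 587/90.

587/90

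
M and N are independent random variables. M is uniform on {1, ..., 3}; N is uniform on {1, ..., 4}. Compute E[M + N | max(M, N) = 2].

10/3

Outcomes with max(M, N) = 2: (1,2), (2,1), (2,2), each with probability 1/12.
E[M + N | max(M, N) = 2] = (3 + 3 + 4) / 3 = 10/3.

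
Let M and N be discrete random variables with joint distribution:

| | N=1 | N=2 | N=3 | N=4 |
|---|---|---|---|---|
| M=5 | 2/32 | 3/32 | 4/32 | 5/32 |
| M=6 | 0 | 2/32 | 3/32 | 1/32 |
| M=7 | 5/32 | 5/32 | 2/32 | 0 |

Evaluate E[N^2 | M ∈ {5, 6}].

181/20

P(M ∈ {5, 6}) = 5/8.
Σ N^2·P over the event = 1·(2/32) + 4·(3/32) + 9·(4/32) + 16·(5/32) + 4·(2/32) + 9·(3/32) + 16·(1/32) = 181/32.
E[N^2 | M ∈ {5, 6}] = (181/32) / (5/8) = 181/20.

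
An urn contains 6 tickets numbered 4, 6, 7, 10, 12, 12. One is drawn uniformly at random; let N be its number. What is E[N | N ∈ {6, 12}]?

10

P(N ∈ {6, 12}) = 1/2.
Σ over the event: 6·1/6 + 12·1/3 = 5.
E[N | N ∈ {6, 12}] = (5) / (1/2) = 10.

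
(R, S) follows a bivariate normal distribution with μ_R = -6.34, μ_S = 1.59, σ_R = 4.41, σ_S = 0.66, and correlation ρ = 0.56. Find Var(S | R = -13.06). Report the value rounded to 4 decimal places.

For a bivariate normal, Var(S | R=x) = σ_S²(1 − ρ²).
Var(S | R=-13.06) = (0.66)²·(1 − (0.56)²) = 0.4356·0.6864 = 0.2990.

0.2990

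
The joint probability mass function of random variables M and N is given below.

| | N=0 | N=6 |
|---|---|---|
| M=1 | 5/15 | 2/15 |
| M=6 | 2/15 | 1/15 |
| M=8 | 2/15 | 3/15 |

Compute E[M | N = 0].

11/3

P(N = 0) = 3/5.
Σ M·P over the event = 1·(5/15) + 6·(2/15) + 8·(2/15) = 11/5.
E[M | N = 0] = (11/5) / (3/5) = 11/3.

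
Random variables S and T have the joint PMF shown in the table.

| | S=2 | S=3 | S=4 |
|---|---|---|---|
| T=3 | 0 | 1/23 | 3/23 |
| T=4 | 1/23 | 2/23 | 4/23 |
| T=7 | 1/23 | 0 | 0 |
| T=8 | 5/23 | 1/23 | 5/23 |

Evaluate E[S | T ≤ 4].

39/11

P(T ≤ 4) = 11/23.
Σ S·P over the event = 2·(1/23) + 3·(1/23) + 3·(2/23) + 4·(3/23) + 4·(4/23) = 39/23.
E[S | T ≤ 4] = (39/23) / (11/23) = 39/11.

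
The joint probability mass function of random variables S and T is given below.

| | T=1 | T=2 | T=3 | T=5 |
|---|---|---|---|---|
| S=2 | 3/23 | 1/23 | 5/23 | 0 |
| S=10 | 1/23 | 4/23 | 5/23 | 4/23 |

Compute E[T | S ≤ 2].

20/9

P(S ≤ 2) = 9/23.
Summing T·P(S=x,T=y) over the conditioning event gives 20/23.
E[T | S ≤ 2] = (20/23) / (9/23) = 20/9.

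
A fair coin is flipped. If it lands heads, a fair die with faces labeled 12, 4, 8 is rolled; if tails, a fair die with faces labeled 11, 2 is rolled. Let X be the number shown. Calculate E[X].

E[X | heads] = (12+4+8)/3 = 8.
E[X | tails] = (11+2)/2 = 13/2.
E[X] = (1/2)·(8) + (1/2)·(13/2) = 29/4.

29/4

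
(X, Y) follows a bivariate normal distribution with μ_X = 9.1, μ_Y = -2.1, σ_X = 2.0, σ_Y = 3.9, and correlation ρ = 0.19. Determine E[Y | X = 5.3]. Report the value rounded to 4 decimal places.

-3.5079

E[Y | X=x] = μ_Y + ρ(σ_Y/σ_X)(x − μ_X) for jointly normal variables.
E[Y | X=5.3] = -2.1 + (0.19)·(3.9/2.0)·(5.3 − (9.1)) = -2.1 + (0.3705)·(-3.8) = -3.5079.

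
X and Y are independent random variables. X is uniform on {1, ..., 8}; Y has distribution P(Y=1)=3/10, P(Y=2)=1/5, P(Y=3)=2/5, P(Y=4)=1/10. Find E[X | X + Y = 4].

P(X + Y = 4) = 9/80.
Summing X·P(x,y) over outcomes with X + Y = 4 gives 17/80.
E[X | X + Y = 4] = (17/80) / (9/80) = 17/9.

17/9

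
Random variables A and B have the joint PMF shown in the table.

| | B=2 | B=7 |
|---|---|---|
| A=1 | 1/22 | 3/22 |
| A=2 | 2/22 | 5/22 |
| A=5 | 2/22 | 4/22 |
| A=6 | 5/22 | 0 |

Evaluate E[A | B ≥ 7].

11/4

P(B ≥ 7) = 6/11.
Σ A·P over the event = 1·(3/22) + 2·(5/22) + 5·(4/22) = 3/2.
E[A | B ≥ 7] = (3/2) / (6/11) = 11/4.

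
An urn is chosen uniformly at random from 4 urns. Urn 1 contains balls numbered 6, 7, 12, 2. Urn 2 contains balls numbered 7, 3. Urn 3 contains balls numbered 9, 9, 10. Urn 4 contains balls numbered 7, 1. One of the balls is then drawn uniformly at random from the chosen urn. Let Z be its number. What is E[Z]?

E[Z | urn 1] = (6+7+12+2)/4 = 27/4.
E[Z | urn 2] = (7+3)/2 = 5.
E[Z | urn 3] = (9+9+10)/3 = 28/3.
E[Z | urn 4] = (7+1)/2 = 4.
By the law of total expectation,
E[Z] = (1/4)·(27/4) + (1/4)·(5) + (1/4)·(28/3) + (1/4)·(4) = 301/48.

301/48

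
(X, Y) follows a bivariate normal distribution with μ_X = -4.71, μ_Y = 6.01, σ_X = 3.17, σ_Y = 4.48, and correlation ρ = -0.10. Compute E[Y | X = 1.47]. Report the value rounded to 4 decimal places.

5.1366

E[Y | X=x] = μ_Y + ρ(σ_Y/σ_X)(x − μ_X) for jointly normal variables.
E[Y | X=1.47] = 6.01 + (-0.10)·(4.48/3.17)·(1.47 − (-4.71)) = 6.01 + (-0.14132)·(6.18) = 5.1366.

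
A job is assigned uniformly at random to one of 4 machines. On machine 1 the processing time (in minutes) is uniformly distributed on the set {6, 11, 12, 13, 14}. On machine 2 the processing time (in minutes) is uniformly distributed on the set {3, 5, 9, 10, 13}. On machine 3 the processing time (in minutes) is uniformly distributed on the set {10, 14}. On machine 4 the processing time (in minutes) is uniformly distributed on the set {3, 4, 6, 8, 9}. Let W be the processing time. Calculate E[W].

E[W | machine 1] = (6+11+12+13+14)/5 = 56/5.
E[W | machine 2] = (3+5+9+10+13)/5 = 8.
E[W | machine 3] = (10+14)/2 = 12.
E[W | machine 4] = (3+4+6+8+9)/5 = 6.
By the law of total expectation,
E[W] = (1/4)·(56/5) + (1/4)·(8) + (1/4)·(12) + (1/4)·(6) = 93/10.

93/10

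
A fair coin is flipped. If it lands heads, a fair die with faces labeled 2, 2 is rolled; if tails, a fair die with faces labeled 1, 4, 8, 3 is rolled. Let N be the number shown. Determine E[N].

E[N | heads] = (2+2)/2 = 2.
E[N | tails] = (1+4+8+3)/4 = 4.
E[N] = (1/2)·(2) + (1/2)·(4) = 3.

3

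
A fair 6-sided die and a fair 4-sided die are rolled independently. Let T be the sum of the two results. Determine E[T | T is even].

P(T is even) = 1/2.
Σ over the event: 2·1/24 + 4·1/8 + 6·1/6 + 8·1/8 + 10·1/24 = 3.
E[T | T is even] = (3) / (1/2) = 6.

6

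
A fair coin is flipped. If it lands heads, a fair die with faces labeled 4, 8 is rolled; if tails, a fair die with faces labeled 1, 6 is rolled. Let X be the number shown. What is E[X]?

19/4

E[X | heads] = (4+8)/2 = 6.
E[X | tails] = (1+6)/2 = 7/2.
E[X] = (1/2)·(6) + (1/2)·(7/2) = 19/4.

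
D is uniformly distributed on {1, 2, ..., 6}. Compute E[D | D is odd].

3

Given D is odd, D is equally likely to be any of {1, 3, 5}.
E[D | D is odd] = (1 + 3 + 5) / 3 = 3.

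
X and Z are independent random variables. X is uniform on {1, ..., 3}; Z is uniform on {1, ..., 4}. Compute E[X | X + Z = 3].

Outcomes with X + Z = 3: (1,2), (2,1), each with probability 1/12.
E[X | X + Z = 3] = (1 + 2) / 2 = 3/2.

3/2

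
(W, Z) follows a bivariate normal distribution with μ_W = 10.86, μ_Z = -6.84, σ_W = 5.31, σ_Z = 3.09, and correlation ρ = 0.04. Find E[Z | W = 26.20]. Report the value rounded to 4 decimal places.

For a bivariate normal, E[Z | W=x] = μ_Z + ρ·(σ_Z/σ_W)·(x − μ_W).
E[Z | W=26.20] = -6.84 + (0.04)·(3.09/5.31)·(26.20 − (10.86)) = -6.84 + (0.023277)·(15.34) = -6.4829.

-6.4829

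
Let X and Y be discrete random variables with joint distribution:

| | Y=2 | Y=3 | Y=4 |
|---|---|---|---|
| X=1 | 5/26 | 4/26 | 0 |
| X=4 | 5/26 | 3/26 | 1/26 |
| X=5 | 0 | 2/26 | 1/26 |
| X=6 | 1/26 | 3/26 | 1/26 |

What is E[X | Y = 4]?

P(Y = 4) = 3/26.
Σ X·P over the event = 4·(1/26) + 5·(1/26) + 6·(1/26) = 15/26.
E[X | Y = 4] = (15/26) / (3/26) = 5.

5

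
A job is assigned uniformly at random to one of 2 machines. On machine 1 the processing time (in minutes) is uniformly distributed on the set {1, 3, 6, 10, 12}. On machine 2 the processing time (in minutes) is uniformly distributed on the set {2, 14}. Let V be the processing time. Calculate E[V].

36/5

E[V | machine 1] = (1+3+6+10+12)/5 = 32/5.
E[V | machine 2] = (2+14)/2 = 8.
E[V] = (1/2)·(32/5) + (1/2)·(8) = 36/5.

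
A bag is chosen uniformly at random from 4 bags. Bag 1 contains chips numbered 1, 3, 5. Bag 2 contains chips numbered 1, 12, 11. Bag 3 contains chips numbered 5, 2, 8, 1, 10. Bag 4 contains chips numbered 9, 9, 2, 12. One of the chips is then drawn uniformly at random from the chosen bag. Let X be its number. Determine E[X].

121/20

E[X | bag 1] = (1+3+5)/3 = 3.
E[X | bag 2] = (1+12+11)/3 = 8.
E[X | bag 3] = (5+2+8+1+10)/5 = 26/5.
E[X | bag 4] = (9+9+2+12)/4 = 8.
By the law of total expectation,
E[X] = (1/4)·(3) + (1/4)·(8) + (1/4)·(26/5) + (1/4)·(8) = 121/20.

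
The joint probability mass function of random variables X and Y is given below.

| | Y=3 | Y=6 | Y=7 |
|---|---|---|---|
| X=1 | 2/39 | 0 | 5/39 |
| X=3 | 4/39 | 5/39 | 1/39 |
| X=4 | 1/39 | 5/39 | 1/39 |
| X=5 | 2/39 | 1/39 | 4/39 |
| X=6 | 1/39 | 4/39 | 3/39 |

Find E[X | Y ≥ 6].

114/29

P(Y ≥ 6) = 29/39.
Summing X·P(X=x,Y=y) over the conditioning event gives 38/13.
E[X | Y ≥ 6] = (38/13) / (29/39) = 114/29.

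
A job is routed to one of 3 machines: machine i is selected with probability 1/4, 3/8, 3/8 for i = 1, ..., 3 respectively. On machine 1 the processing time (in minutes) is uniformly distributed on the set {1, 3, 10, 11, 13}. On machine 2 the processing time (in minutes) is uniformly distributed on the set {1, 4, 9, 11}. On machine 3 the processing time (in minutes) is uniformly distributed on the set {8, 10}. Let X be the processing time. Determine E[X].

1219/160

E[X | machine 1] = (1+3+10+11+13)/5 = 38/5.
E[X | machine 2] = (1+4+9+11)/4 = 25/4.
E[X | machine 3] = (8+10)/2 = 9.
E[X] = (1/4)·(38/5) + (3/8)·(25/4) + (3/8)·(9) = 1219/160.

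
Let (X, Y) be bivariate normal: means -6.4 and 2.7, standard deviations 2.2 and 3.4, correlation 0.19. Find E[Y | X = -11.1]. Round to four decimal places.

E[Y | X=x] = μ_Y + ρ(σ_Y/σ_X)(x − μ_X) for jointly normal variables.
E[Y | X=-11.1] = 2.7 + (0.19)·(3.4/2.2)·(-11.1 − (-6.4)) = 2.7 + (0.29364)·(-4.7) = 1.3199.

1.3199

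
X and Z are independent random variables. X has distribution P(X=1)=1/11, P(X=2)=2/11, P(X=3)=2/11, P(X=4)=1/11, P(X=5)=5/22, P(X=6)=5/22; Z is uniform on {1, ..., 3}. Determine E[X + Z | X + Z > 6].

209/27

P(X + Z > 6) = 9/22.
Summing (X+Z)·P(x,y) over outcomes with X + Z > 6 gives 19/6.
E[X + Z | X + Z > 6] = (19/6) / (9/22) = 209/27.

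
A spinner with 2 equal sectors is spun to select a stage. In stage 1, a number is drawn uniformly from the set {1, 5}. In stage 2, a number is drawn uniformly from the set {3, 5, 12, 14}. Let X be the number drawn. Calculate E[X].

23/4

E[X | stage 1] = (1+5)/2 = 3.
E[X | stage 2] = (3+5+12+14)/4 = 17/2.
E[X] = (1/2)·(3) + (1/2)·(17/2) = 23/4.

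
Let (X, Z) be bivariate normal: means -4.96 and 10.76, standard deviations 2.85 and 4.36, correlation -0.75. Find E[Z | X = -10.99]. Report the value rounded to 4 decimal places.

E[Z | X=x] = μ_Z + ρ(σ_Z/σ_X)(x − μ_X) for jointly normal variables.
E[Z | X=-10.99] = 10.76 + (-0.75)·(4.36/2.85)·(-10.99 − (-4.96)) = 10.76 + (-1.14737)·(-6.03) = 17.6786.

17.6786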